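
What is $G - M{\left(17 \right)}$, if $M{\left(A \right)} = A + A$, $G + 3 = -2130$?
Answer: $-2167$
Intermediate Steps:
$G = -2133$ ($G = -3 - 2130 = -2133$)
$M{\left(A \right)} = 2 A$
$G - M{\left(17 \right)} = -2133 - 2 \cdot 17 = -2133 - 34 = -2167$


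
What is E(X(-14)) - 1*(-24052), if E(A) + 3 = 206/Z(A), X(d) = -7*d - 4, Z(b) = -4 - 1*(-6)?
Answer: 24152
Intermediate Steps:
Z(b) = 2 (Z(b) = -4 + 6 = 2)
X(d) = -4 - 7*d
E(A) = 100 (E(A) = -3 + 206/2 = -3 + 206*(½) = -3 + 103 = 100)
E(X(-14)) - 1*(-24052) = 100 - 1*(-24052) = 100 + 24052 = 24152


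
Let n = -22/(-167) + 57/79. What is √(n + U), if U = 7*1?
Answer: 6*√37969454/13193 ≈ 2.8024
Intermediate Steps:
n = 11257/13193 (n = -22*(-1/167) + 57*(1/79) = 22/167 + 57/79 = 11257/13193 ≈ 0.85326)
U = 7
√(n + U) = √(11257/13193 + 7) = √(103608/13193) = 6*√37969454/13193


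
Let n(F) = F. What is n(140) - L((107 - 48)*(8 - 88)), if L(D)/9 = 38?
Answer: -202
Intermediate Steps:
L(D) = 342 (L(D) = 9*38 = 342)
n(140) - L((107 - 48)*(8 - 88)) = 140 - 1*342 = 140 - 342 = -202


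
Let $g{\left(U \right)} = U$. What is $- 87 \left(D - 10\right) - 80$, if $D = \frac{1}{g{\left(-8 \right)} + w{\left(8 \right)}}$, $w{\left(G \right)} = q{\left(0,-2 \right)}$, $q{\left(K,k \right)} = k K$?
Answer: $\frac{6407}{8} \approx 800.88$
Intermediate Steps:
$q{\left(K,k \right)} = K k$
$w{\left(G \right)} = 0$ ($w{\left(G \right)} = 0 \left(-2\right) = 0$)
$D = - \frac{1}{8}$ ($D = \frac{1}{-8 + 0} = \frac{1}{-8} = - \frac{1}{8} \approx -0.125$)
$- 87 \left(D - 10\right) - 80 = - 87 \left(- \frac{1}{8} - 10\right) - 80 = \left(-87\right) \left(- \frac{81}{8}\right) - 80 = \frac{7047}{8} - 80 = \frac{6407}{8}$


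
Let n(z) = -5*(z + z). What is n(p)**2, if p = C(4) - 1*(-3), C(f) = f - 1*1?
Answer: 3600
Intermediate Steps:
C(f) = -1 + f (C(f) = f - 1 = -1 + f)
p = 6 (p = (-1 + 4) - 1*(-3) = 3 + 3 = 6)
n(z) = -10*z
n(p)**2 = (-10*6)**2 = (-60)**2 = 3600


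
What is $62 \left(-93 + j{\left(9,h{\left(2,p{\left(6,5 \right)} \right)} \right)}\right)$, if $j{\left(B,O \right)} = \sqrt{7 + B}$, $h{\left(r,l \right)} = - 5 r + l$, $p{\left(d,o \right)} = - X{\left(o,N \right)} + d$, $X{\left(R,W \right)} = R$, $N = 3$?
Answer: $-5518$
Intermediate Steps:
$p{\left(d,o \right)} = d - o$ ($p{\left(d,o \right)} = - o + d = d - o$)
$h{\left(r,l \right)} = l - 5 r$
$62 \left(-93 + j{\left(9,h{\left(2,p{\left(6,5 \right)} \right)} \right)}\right) = 62 \left(-93 + \sqrt{7 + 9}\right) = 62 \left(-93 + \sqrt{16}\right) = 62 \left(-93 + 4\right) = 62 \left(-89\right) = -5518$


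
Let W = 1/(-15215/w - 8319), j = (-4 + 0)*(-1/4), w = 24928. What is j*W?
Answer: -24928/207391247 ≈ -0.00012020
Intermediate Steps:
j = 1 (j = -(-4)/4 = -4*(-1/4) = 1)
W = -24928/207391247 (W = 1/(-15215/24928 - 8319) = 1/(-207391247/24928) = -24928/207391247 ≈ -0.00012020)
j*W = 1*(-24928/207391247) = -24928/207391247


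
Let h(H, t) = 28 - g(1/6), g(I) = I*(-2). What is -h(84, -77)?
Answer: -85/3 ≈ -28.333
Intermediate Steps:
g(I) = -2*I
h(H, t) = 85/3 (h(H, t) = 28 - (-2)/6 = 28 - 1*(-⅓) = 28 + ⅓ = 85/3)
-h(84, -77) = -1*85/3 = -85/3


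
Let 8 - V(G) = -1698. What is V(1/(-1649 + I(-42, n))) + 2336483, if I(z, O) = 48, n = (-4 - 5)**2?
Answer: 2338189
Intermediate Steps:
n = 81 (n = (-9)**2 = 81)
V(G) = 1706 (V(G) = 8 - 1*(-1698) = 8 + 1698 = 1706)
V(1/(-1649 + I(-42, n))) + 2336483 = 1706 + 2336483 = 2338189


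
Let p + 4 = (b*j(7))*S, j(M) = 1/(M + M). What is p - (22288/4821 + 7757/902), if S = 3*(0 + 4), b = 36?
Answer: 415023985/30439794 ≈ 13.634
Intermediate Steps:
S = 12 (S = 3*4 = 12)
j(M) = 1/(2*M)
p = 188/7 (p = -4 + (36*((½)/7))*12 = -4 + (36*((½)*(⅐)))*12 = -4 + (36*(1/14))*12 = -4 + (18/7)*12 = -4 + 216/7 = 188/7 ≈ 26.857)
p - (22288/4821 + 7757/902) = 188/7 - (22288/4821 + 7757/902) = 188/7 - 1*57500273/4348542 = 188/7 - 57500273/4348542 = 415023985/30439794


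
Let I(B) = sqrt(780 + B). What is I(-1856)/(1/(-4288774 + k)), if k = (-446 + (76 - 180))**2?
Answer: -7972548*I*sqrt(269) ≈ -1.3076e+8*I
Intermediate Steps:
k = 302500 (k = (-446 - 104)**2 = (-550)**2 = 302500)
I(-1856)/(1/(-4288774 + k)) = sqrt(780 - 1856)/(1/(-4288774 + 302500)) = sqrt(-1076)/(1/(-3986274)) = (2*I*sqrt(269))/(-1/3986274) = (2*I*sqrt(269))*(-3986274) = -7972548*I*sqrt(269)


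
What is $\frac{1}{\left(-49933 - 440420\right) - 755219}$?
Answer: $- \frac{1}{1245572} \approx -8.0284 \cdot 10^{-7}$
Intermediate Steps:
$\frac{1}{\left(-49933 - 440420\right) - 755219} = \frac{1}{-490353 - 755219} = \frac{1}{-1245572} = - \frac{1}{1245572}$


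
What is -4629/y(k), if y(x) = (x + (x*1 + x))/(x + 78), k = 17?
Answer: -146585/17 ≈ -8622.6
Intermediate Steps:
y(x) = 3*x/(78 + x) (y(x) = (x + (x + x))/(78 + x) = (x + 2*x)/(78 + x) = (3*x)/(78 + x) = 3*x/(78 + x))
-4629/y(k) = -4629/(3*17/(78 + 17)) = -4629/(3*17/95) = -4629/(3*17*(1/95)) = -4629/51/95 = -4629*95/51 = -146585/17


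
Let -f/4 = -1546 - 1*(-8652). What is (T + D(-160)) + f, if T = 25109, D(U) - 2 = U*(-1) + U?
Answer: -3313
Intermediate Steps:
D(U) = 2 (D(U) = 2 + (U*(-1) + U) = 2 + (-U + U) = 2 + 0 = 2)
f = -28424 (f = -4*(-1546 - 1*(-8652)) = -4*(-1546 + 8652) = -4*7106 = -28424)
(T + D(-160)) + f = (25109 + 2) - 28424 = 25111 - 28424 = -3313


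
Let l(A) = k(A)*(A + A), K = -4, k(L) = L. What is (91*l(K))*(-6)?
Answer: -17472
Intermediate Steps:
l(A) = 2*A**2 (l(A) = A*(A + A) = A*(2*A) = 2*A**2)
(91*l(K))*(-6) = (91*(2*(-4)**2))*(-6) = (91*(2*16))*(-6) = (91*32)*(-6) = 2912*(-6) = -17472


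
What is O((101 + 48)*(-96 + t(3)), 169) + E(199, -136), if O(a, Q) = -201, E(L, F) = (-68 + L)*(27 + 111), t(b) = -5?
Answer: 17877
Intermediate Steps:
E(L, F) = -9384 + 138*L (E(L, F) = (-68 + L)*138 = -9384 + 138*L)
O((101 + 48)*(-96 + t(3)), 169) + E(199, -136) = -201 + (-9384 + 138*199) = -201 + (-9384 + 27462) = -201 + 18078 = 17877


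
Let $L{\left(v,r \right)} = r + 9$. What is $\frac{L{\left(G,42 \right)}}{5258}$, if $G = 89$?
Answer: $\frac{51}{5258} \approx 0.0096995$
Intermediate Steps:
$L{\left(v,r \right)} = 9 + r$
$\frac{L{\left(G,42 \right)}}{5258} = \frac{9 + 42}{5258} = 51 \cdot \frac{1}{5258} = \frac{51}{5258}$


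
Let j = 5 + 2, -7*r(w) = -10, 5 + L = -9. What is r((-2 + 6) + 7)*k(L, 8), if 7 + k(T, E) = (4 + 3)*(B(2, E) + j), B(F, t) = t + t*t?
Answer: 780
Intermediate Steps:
L = -14 (L = -5 - 9 = -14)
r(w) = 10/7 (r(w) = -⅐*(-10) = 10/7)
B(F, t) = t + t²
j = 7
k(T, E) = 42 + 7*E*(1 + E) (k(T, E) = -7 + (4 + 3)*(E*(1 + E) + 7) = -7 + 7*(7 + E*(1 + E)) = -7 + (49 + 7*E*(1 + E)) = 42 + 7*E*(1 + E))
r((-2 + 6) + 7)*k(L, 8) = 10*(42 + 7*8*(1 + 8))/7 = 10*(42 + 7*8*9)/7 = 10*(42 + 504)/7 = (10/7)*546 = 780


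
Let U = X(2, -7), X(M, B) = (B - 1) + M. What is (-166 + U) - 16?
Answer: -188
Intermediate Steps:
X(M, B) = -1 + B + M (X(M, B) = (-1 + B) + M = -1 + B + M)
U = -6 (U = -1 - 7 + 2 = -6)
(-166 + U) - 16 = (-166 - 6) - 16 = -172 - 16 = -188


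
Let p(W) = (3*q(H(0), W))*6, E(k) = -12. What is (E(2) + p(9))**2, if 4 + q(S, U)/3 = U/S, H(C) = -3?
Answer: 152100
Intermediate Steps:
q(S, U) = -12 + 3*U/S (q(S, U) = -12 + 3*(U/S) = -12 + 3*U/S)
p(W) = -216 - 18*W (p(W) = (3*(-12 + 3*W/(-3)))*6 = (3*(-12 + 3*W*(-1/3)))*6 = (3*(-12 - W))*6 = (-36 - 3*W)*6 = -216 - 18*W)
(E(2) + p(9))**2 = (-12 + (-216 - 18*9))**2 = (-12 + (-216 - 162))**2 = (-12 - 378)**2 = (-390)**2 = 152100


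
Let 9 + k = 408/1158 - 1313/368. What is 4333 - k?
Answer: 308614593/71024 ≈ 4345.2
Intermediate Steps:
k = -867601/71024 (k = -9 + (408/1158 - 1313/368) = -9 + (408*(1/1158) - 1313*1/368) = -9 + (68/193 - 1313/368) = -9 - 228385/71024 = -867601/71024 ≈ -12.216)
4333 - k = 4333 - 1*(-867601/71024) = 4333 + 867601/71024 = 308614593/71024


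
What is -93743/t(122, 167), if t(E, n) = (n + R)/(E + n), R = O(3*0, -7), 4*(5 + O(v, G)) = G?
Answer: -108366908/641 ≈ -1.6906e+5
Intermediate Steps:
O(v, G) = -5 + G/4
R = -27/4 (R = -5 + (¼)*(-7) = -5 - 7/4 = -27/4 ≈ -6.7500)
t(E, n) = (-27/4 + n)/(E + n) (t(E, n) = (n - 27/4)/(E + n) = (-27/4 + n)/(E + n))
-93743/t(122, 167) = -93743*(122 + 167)/(-27/4 + 167) = -93743/((641/4)/289) = -93743/((1/289)*(641/4)) = -93743/641/1156 = -93743*1156/641 = -108366908/641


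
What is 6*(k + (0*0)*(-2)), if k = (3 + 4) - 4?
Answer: 18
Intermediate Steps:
k = 3 (k = 7 - 4 = 3)
6*(k + (0*0)*(-2)) = 6*(3 + (0*0)*(-2)) = 6*(3 + 0*(-2)) = 6*(3 + 0) = 6*3 = 18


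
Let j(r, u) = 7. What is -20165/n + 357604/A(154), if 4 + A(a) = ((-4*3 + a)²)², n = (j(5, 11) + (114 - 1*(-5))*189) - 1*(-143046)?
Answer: -2034906370151/16827005112312 ≈ -0.12093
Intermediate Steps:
n = 165544 (n = (7 + (114 - 1*(-5))*189) - 1*(-143046) = (7 + (114 + 5)*189) + 143046 = (7 + 119*189) + 143046 = (7 + 22491) + 143046 = 22498 + 143046 = 165544)
A(a) = -4 + (-12 + a)⁴ (A(a) = -4 + ((-4*3 + a)²)² = -4 + ((-12 + a)²)² = -4 + (-12 + a)⁴)
-20165/n + 357604/A(154) = -20165/165544 + 357604/(-4 + (-12 + 154)⁴) = -20165*1/165544 + 357604/(-4 + 142⁴) = -20165/165544 + 357604/(-4 + 406586896) = -20165/165544 + 357604/406586892 = -20165/165544 + 357604*(1/406586892) = -20165/165544 + 89401/101646723 = -2034906370151/16827005112312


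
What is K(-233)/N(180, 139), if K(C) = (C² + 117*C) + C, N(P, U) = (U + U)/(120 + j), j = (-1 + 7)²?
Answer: 2090010/139 ≈ 15036.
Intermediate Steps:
j = 36 (j = 6² = 36)
N(P, U) = U/78 (N(P, U) = (U + U)/(120 + 36) = (2*U)/156 = (2*U)*(1/156) = U/78)
K(C) = C² + 118*C
K(-233)/N(180, 139) = (-233*(118 - 233))/(((1/78)*139)) = (-233*(-115))/(139/78) = 26795*(78/139) = 2090010/139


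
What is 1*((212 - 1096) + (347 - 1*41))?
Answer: -578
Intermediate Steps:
1*((212 - 1096) + (347 - 1*41)) = 1*(-884 + (347 - 41)) = 1*(-884 + 306) = 1*(-578) = -578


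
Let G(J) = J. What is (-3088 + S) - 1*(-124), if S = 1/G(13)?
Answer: -38531/13 ≈ -2963.9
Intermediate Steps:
S = 1/13 ≈ 0.076923
(-3088 + S) - 1*(-124) = (-3088 + 1/13) - 1*(-124) = -40143/13 + 124 = -38531/13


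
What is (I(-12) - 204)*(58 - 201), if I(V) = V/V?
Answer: 29029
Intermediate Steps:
I(V) = 1
(I(-12) - 204)*(58 - 201) = (1 - 204)*(58 - 201) = -203*(-143) = 29029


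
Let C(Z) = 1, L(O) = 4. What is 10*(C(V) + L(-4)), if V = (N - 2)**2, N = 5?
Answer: 50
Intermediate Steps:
V = 9 (V = (5 - 2)**2 = 3**2 = 9)
10*(C(V) + L(-4)) = 10*(1 + 4) = 10*5 = 50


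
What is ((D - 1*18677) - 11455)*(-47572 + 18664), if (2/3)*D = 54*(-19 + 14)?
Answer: 882763596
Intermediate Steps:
D = -405 (D = 3*(54*(-19 + 14))/2 = 3*(54*(-5))/2 = (3/2)*(-270) = -405)
((D - 1*18677) - 11455)*(-47572 + 18664) = ((-405 - 1*18677) - 11455)*(-47572 + 18664) = ((-405 - 18677) - 11455)*(-28908) = (-19082 - 11455)*(-28908) = -30537*(-28908) = 882763596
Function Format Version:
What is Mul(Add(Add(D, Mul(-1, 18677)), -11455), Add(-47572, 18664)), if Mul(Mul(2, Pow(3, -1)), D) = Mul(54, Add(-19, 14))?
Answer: 882763596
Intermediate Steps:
D = -405 (D = Mul(Rational(3, 2), Mul(54, Add(-19, 14))) = Mul(Rational(3, 2), Mul(54, -5)) = Mul(Rational(3, 2), -270) = -405)
Mul(Add(Add(D, Mul(-1, 18677)), -11455), Add(-47572, 18664)) = Mul(Add(Add(-405, Mul(-1, 18677)), -11455), Add(-47572, 18664)) = Mul(Add(Add(-405, -18677), -11455), -28908) = Mul(Add(-19082, -11455), -28908) = Mul(-30537, -28908) = 882763596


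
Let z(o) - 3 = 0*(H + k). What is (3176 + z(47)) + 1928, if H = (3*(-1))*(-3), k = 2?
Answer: 5107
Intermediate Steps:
H = 9 (H = -3*(-3) = 9)
z(o) = 3 (z(o) = 3 + 0*(9 + 2) = 3 + 0*11 = 3 + 0 = 3)
(3176 + z(47)) + 1928 = (3176 + 3) + 1928 = 3179 + 1928 = 5107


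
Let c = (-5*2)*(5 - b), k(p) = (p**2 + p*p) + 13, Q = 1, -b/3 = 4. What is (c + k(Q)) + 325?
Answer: 170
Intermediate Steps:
b = -12 (b = -3*4 = -12)
k(p) = 13 + 2*p**2 (k(p) = (p**2 + p**2) + 13 = 2*p**2 + 13 = 13 + 2*p**2)
c = -170 (c = (-5*2)*(5 - 1*(-12)) = -10*(5 + 12) = -10*17 = -170)
(c + k(Q)) + 325 = (-170 + (13 + 2*1**2)) + 325 = (-170 + (13 + 2*1)) + 325 = (-170 + (13 + 2)) + 325 = (-170 + 15) + 325 = -155 + 325 = 170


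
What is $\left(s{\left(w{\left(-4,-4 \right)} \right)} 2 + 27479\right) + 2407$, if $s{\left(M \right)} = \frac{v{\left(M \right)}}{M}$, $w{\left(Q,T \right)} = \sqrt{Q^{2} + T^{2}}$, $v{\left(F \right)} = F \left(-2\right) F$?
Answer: $29886 - 16 \sqrt{2} \approx 29863.0$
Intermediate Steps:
$v{\left(F \right)} = - 2 F^{2}$ ($v{\left(F \right)} = - 2 F F = - 2 F^{2}$)
$s{\left(M \right)} = - 2 M$ ($s{\left(M \right)} = \frac{\left(-2\right) M^{2}}{M} = - 2 M$)
$\left(s{\left(w{\left(-4,-4 \right)} \right)} 2 + 27479\right) + 2407 = \left(- 2 \sqrt{\left(-4\right)^{2} + \left(-4\right)^{2}} \cdot 2 + 27479\right) + 2407 = \left(- 2 \sqrt{16 + 16} \cdot 2 + 27479\right) + 2407 = \left(- 2 \sqrt{32} \cdot 2 + 27479\right) + 2407 = \left(- 2 \cdot 4 \sqrt{2} \cdot 2 + 27479\right) + 2407 = \left(- 8 \sqrt{2} \cdot 2 + 27479\right) + 2407 = \left(- 16 \sqrt{2} + 27479\right) + 2407 = \left(27479 - 16 \sqrt{2}\right) + 2407 = 29886 - 16 \sqrt{2}$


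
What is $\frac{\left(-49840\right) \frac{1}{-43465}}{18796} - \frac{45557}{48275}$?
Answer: $- \frac{1860810576399}{1971956847925} \approx -0.94364$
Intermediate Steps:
$\frac{\left(-49840\right) \frac{1}{-43465}}{18796} - \frac{45557}{48275} = \left(-49840\right) \left(- \frac{1}{43465}\right) \frac{1}{18796} - \frac{45557}{48275} = \frac{9968}{8693} \cdot \frac{1}{18796} - \frac{45557}{48275} = \frac{2492}{40848407} - \frac{45557}{48275} = - \frac{1860810576399}{1971956847925}$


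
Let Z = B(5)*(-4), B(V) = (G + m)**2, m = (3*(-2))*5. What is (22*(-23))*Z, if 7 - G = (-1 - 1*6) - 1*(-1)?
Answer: 584936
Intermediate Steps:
m = -30 (m = -6*5 = -30)
G = 13 (G = 7 - ((-1 - 1*6) - 1*(-1)) = 7 - ((-1 - 6) + 1) = 7 - (-7 + 1) = 7 - 1*(-6) = 7 + 6 = 13)
B(V) = 289 (B(V) = (13 - 30)**2 = (-17)**2 = 289)
Z = -1156 (Z = 289*(-4) = -1156)
(22*(-23))*Z = (22*(-23))*(-1156) = -506*(-1156) = 584936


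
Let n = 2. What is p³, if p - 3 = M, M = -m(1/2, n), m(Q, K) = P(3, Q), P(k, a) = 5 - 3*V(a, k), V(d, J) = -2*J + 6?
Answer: -8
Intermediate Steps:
V(d, J) = 6 - 2*J
P(k, a) = -13 + 6*k (P(k, a) = 5 - 3*(6 - 2*k) = 5 + (-18 + 6*k) = -13 + 6*k)
m(Q, K) = 5 (m(Q, K) = -13 + 6*3 = -13 + 18 = 5)
M = -5 (M = -1*5 = -5)
p = -2 (p = 3 - 5 = -2)
p³ = (-2)³ = -8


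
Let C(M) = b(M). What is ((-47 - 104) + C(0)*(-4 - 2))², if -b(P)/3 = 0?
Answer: 22801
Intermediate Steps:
b(P) = 0 (b(P) = -3*0 = 0)
C(M) = 0
((-47 - 104) + C(0)*(-4 - 2))² = ((-47 - 104) + 0*(-4 - 2))² = (-151 + 0*(-6))² = (-151 + 0)² = (-151)² = 22801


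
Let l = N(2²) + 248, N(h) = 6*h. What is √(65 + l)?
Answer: √337 ≈ 18.358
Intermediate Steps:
l = 272 (l = 6*2² + 248 = 6*4 + 248 = 24 + 248 = 272)
√(65 + l) = √(65 + 272) = √337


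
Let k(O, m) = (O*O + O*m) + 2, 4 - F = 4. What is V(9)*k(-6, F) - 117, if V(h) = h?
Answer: 225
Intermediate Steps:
F = 0 (F = 4 - 1*4 = 4 - 4 = 0)
k(O, m) = 2 + O² + O*m (k(O, m) = (O² + O*m) + 2 = 2 + O² + O*m)
V(9)*k(-6, F) - 117 = 9*(2 + (-6)² - 6*0) - 117 = 9*(2 + 36 + 0) - 117 = 9*38 - 117 = 342 - 117 = 225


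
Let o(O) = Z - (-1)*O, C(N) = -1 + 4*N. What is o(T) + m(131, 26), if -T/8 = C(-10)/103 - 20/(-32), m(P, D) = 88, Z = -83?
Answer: 328/103 ≈ 3.1845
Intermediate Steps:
T = -187/103 (T = -8*((-1 + 4*(-10))/103 - 20/(-32)) = -8*((-1 - 40)*(1/103) - 20*(-1/32)) = -8*(-41*1/103 + 5/8) = -8*(-41/103 + 5/8) = -8*187/824 = -187/103 ≈ -1.8155)
o(O) = -83 + O (o(O) = -83 - (-1)*O = -83 + O)
o(T) + m(131, 26) = (-83 - 187/103) + 88 = -8736/103 + 88 = 328/103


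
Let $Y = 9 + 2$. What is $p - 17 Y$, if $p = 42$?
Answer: $-145$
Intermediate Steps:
$Y = 11$
$p - 17 Y = 42 - 187 = -145$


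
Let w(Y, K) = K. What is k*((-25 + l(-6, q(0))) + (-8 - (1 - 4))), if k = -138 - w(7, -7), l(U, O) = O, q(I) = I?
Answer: 3930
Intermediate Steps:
k = -131 (k = -138 - 1*(-7) = -138 + 7 = -131)
k*((-25 + l(-6, q(0))) + (-8 - (1 - 4))) = -131*((-25 + 0) + (-8 - (1 - 4))) = -131*(-25 + (-8 - (-3))) = -131*(-25 + (-8 - 1*(-3))) = -131*(-25 + (-8 + 3)) = -131*(-25 - 5) = -131*(-30) = 3930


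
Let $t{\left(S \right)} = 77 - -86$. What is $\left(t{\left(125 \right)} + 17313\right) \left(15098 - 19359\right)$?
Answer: $-74465236$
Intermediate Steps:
$t{\left(S \right)} = 163$ ($t{\left(S \right)} = 77 + 86 = 163$)
$\left(t{\left(125 \right)} + 17313\right) \left(15098 - 19359\right) = \left(163 + 17313\right) \left(15098 - 19359\right) = 17476 \left(-4261\right) = -74465236$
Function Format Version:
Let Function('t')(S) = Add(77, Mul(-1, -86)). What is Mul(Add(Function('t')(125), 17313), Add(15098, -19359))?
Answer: -74465236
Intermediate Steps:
Function('t')(S) = 163 (Function('t')(S) = Add(77, 86) = 163)
Mul(Add(Function('t')(125), 17313), Add(15098, -19359)) = Mul(Add(163, 17313), Add(15098, -19359)) = Mul(17476, -4261) = -74465236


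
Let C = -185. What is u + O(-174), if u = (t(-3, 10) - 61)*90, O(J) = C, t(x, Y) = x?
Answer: -5945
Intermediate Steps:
O(J) = -185
u = -5760 (u = (-3 - 61)*90 = -64*90 = -5760)
u + O(-174) = -5760 - 185 = -5945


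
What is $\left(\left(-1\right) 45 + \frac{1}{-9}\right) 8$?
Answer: $- \frac{3248}{9} \approx -360.89$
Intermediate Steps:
$\left(\left(-1\right) 45 + \frac{1}{-9}\right) 8 = \left(-45 - \frac{1}{9}\right) 8 = \left(- \frac{406}{9}\right) 8 = - \frac{3248}{9}$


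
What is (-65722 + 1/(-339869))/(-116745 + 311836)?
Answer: -22336870419/66305383079 ≈ -0.33688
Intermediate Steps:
(-65722 + 1/(-339869))/(-116745 + 311836) = (-65722 - 1/339869)/195091 = -22336870419/339869*1/195091 = -22336870419/66305383079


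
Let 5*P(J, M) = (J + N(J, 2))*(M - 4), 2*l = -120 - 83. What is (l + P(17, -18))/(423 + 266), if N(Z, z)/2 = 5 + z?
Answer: -183/530 ≈ -0.34528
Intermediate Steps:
N(Z, z) = 10 + 2*z (N(Z, z) = 2*(5 + z) = 10 + 2*z)
l = -203/2 (l = (-120 - 83)/2 = (1/2)*(-203) = -203/2 ≈ -101.50)
P(J, M) = (-4 + M)*(14 + J)/5 (P(J, M) = ((J + (10 + 2*2))*(M - 4))/5 = ((J + (10 + 4))*(-4 + M))/5 = ((J + 14)*(-4 + M))/5 = ((14 + J)*(-4 + M))/5 = ((-4 + M)*(14 + J))/5 = (-4 + M)*(14 + J)/5)
(l + P(17, -18))/(423 + 266) = (-203/2 + (-56/5 - 4/5*17 + (14/5)*(-18) + (1/5)*17*(-18)))/(423 + 266) = (-203/2 + (-56/5 - 68/5 - 252/5 - 306/5))/689 = (-203/2 - 682/5)*(1/689) = -2379/10*1/689 = -183/530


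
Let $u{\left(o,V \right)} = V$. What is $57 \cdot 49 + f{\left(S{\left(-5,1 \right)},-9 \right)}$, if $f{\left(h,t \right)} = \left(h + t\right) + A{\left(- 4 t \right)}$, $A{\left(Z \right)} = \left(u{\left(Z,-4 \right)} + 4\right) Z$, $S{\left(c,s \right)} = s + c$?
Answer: $2780$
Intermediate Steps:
$S{\left(c,s \right)} = c + s$
$A{\left(Z \right)} = 0$ ($A{\left(Z \right)} = \left(-4 + 4\right) Z = 0 Z = 0$)
$f{\left(h,t \right)} = h + t$ ($f{\left(h,t \right)} = \left(h + t\right) + 0 = h + t$)
$57 \cdot 49 + f{\left(S{\left(-5,1 \right)},-9 \right)} = 57 \cdot 49 + \left(\left(-5 + 1\right) - 9\right) = 2793 - 13 = 2780$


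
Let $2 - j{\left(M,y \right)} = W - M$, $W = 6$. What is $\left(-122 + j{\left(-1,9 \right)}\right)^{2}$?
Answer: $16129$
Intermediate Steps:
$j{\left(M,y \right)} = -4 + M$ ($j{\left(M,y \right)} = 2 - \left(6 - M\right) = 2 + \left(-6 + M\right) = -4 + M$)
$\left(-122 + j{\left(-1,9 \right)}\right)^{2} = \left(-122 - 5\right)^{2} = \left(-127\right)^{2} = 16129$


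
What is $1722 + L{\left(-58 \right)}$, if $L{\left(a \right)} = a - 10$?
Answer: $1654$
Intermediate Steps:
$L{\left(a \right)} = -10 + a$
$1722 + L{\left(-58 \right)} = 1722 - 68 = 1654$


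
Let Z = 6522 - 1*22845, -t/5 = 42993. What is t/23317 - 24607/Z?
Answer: -2935112276/380603391 ≈ -7.7117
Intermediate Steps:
t = -214965 (t = -5*42993 = -214965)
Z = -16323 (Z = 6522 - 22845 = -16323)
t/23317 - 24607/Z = -214965/23317 - 24607/(-16323) = -214965*1/23317 - 24607*(-1/16323) = -214965/23317 + 24607/16323 = -2935112276/380603391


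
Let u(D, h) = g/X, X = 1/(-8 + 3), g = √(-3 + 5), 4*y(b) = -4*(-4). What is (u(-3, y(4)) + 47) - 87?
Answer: -40 - 5*√2 ≈ -47.071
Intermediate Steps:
y(b) = 4 (y(b) = (-4*(-4))/4 = (¼)*16 = 4)
g = √2 ≈ 1.4142
X = -⅕ (X = 1/(-5) = -⅕ ≈ -0.20000)
u(D, h) = -5*√2 (u(D, h) = √2/(-⅕) = √2*(-5) = -5*√2)
(u(-3, y(4)) + 47) - 87 = (-5*√2 + 47) - 87 = (47 - 5*√2) - 87 = -40 - 5*√2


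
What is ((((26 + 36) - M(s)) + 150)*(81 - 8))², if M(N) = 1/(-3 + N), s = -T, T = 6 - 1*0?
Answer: 19420373449/81 ≈ 2.3976e+8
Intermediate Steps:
T = 6 (T = 6 + 0 = 6)
s = -6 (s = -1*6 = -6)
((((26 + 36) - M(s)) + 150)*(81 - 8))² = ((((26 + 36) - 1/(-3 - 6)) + 150)*(81 - 8))² = (((62 - 1/(-9)) + 150)*73)² = (((62 - 1*(-⅑)) + 150)*73)² = (((62 + ⅑) + 150)*73)² = ((559/9 + 150)*73)² = ((1909/9)*73)² = (139357/9)² = 19420373449/81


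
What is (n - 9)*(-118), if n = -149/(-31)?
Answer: 15340/31 ≈ 494.84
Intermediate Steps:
n = 149/31 (n = -149*(-1/31) = 149/31 ≈ 4.8064)
(n - 9)*(-118) = (149/31 - 9)*(-118) = -130/31*(-118) = 15340/31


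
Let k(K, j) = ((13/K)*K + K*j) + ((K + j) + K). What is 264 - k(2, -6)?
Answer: 265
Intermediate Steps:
k(K, j) = 13 + j + 2*K + K*j (k(K, j) = (13 + K*j) + (j + 2*K) = 13 + j + 2*K + K*j)
264 - k(2, -6) = 264 - (13 - 6 + 2*2 + 2*(-6)) = 264 - (13 - 6 + 4 - 12) = 264 - 1*(-1) = 264 + 1 = 265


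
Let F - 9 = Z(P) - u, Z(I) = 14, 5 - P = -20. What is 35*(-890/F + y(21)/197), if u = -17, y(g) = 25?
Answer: -610155/788 ≈ -774.31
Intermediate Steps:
P = 25 (P = 5 - 1*(-20) = 5 + 20 = 25)
F = 40 (F = 9 + (14 - 1*(-17)) = 9 + (14 + 17) = 9 + 31 = 40)
35*(-890/F + y(21)/197) = 35*(-890/40 + 25/197) = 35*(-890*1/40 + 25*(1/197)) = 35*(-89/4 + 25/197) = 35*(-17433/788) = -610155/788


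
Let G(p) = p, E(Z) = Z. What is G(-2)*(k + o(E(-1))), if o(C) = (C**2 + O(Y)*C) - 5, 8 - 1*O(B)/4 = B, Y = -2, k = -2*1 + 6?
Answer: 80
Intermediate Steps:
k = 4 (k = -2 + 6 = 4)
O(B) = 32 - 4*B
o(C) = -5 + C**2 + 40*C (o(C) = (C**2 + (32 - 4*(-2))*C) - 5 = (C**2 + (32 + 8)*C) - 5 = (C**2 + 40*C) - 5 = -5 + C**2 + 40*C)
G(-2)*(k + o(E(-1))) = -2*(4 + (-5 + (-1)**2 + 40*(-1))) = -2*(4 + (-5 + 1 - 40)) = -2*(4 - 44) = -2*(-40) = 80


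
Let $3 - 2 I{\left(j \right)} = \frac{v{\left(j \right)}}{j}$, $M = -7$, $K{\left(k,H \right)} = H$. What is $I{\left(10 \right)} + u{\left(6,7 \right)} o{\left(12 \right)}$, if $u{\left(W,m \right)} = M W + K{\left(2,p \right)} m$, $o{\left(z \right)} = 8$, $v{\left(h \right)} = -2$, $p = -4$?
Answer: $- \frac{2792}{5} \approx -558.4$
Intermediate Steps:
$I{\left(j \right)} = \frac{3}{2} + \frac{1}{j}$ ($I{\left(j \right)} = \frac{3}{2} - \frac{\left(-2\right) \frac{1}{j}}{2} = \frac{3}{2} + \frac{1}{j}$)
$u{\left(W,m \right)} = - 7 W - 4 m$
$I{\left(10 \right)} + u{\left(6,7 \right)} o{\left(12 \right)} = \left(\frac{3}{2} + \frac{1}{10}\right) + \left(\left(-7\right) 6 - 28\right) 8 = \left(\frac{3}{2} + \frac{1}{10}\right) + \left(-42 - 28\right) 8 = \frac{8}{5} - 560 = - \frac{2792}{5}$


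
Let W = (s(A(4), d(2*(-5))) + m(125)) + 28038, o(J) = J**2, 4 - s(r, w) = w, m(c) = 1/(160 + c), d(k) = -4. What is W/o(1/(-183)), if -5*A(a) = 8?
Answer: 89227098093/95 ≈ 9.3923e+8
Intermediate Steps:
A(a) = -8/5 (A(a) = -1/5*8 = -8/5)
s(r, w) = 4 - w
W = 7993111/285 (W = ((4 - 1*(-4)) + 1/(160 + 125)) + 28038 = ((4 + 4) + 1/285) + 28038 = (8 + 1/285) + 28038 = 2281/285 + 28038 = 7993111/285 ≈ 28046.)
W/o(1/(-183)) = 7993111/(285*((1/(-183))**2)) = 7993111/(285*((-1/183)**2)) = 7993111/(285*(1/33489)) = (7993111/285)*33489 = 89227098093/95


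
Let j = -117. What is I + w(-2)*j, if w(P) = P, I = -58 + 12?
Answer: 188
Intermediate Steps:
I = -46
I + w(-2)*j = -46 - 2*(-117) = -46 + 234 = 188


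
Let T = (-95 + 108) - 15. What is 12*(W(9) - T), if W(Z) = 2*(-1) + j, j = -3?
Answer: -36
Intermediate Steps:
T = -2 (T = 13 - 15 = -2)
W(Z) = -5 (W(Z) = 2*(-1) - 3 = -2 - 3 = -5)
12*(W(9) - T) = 12*(-5 - 1*(-2)) = 12*(-5 + 2) = 12*(-3) = -36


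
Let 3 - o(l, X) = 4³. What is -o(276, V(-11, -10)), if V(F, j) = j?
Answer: 61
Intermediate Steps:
o(l, X) = -61 (o(l, X) = 3 - 1*4³ = 3 - 1*64 = 3 - 64 = -61)
-o(276, V(-11, -10)) = -1*(-61) = 61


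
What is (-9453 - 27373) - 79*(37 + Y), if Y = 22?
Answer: -41487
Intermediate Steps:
(-9453 - 27373) - 79*(37 + Y) = (-9453 - 27373) - 79*(37 + 22) = -36826 - 79*59 = -36826 - 4661 = -41487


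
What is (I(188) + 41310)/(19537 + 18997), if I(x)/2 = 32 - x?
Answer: 20499/19267 ≈ 1.0639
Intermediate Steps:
I(x) = 64 - 2*x (I(x) = 2*(32 - x) = 64 - 2*x)
(I(188) + 41310)/(19537 + 18997) = ((64 - 2*188) + 41310)/(19537 + 18997) = ((64 - 376) + 41310)/38534 = (-312 + 41310)*(1/38534) = 40998*(1/38534) = 20499/19267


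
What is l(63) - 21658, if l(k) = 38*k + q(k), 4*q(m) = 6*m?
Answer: -38339/2 ≈ -19170.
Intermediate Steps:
q(m) = 3*m/2 (q(m) = (6*m)/4 = 3*m/2)
l(k) = 79*k/2 (l(k) = 38*k + 3*k/2 = 79*k/2)
l(63) - 21658 = (79/2)*63 - 21658 = 4977/2 - 21658 = -38339/2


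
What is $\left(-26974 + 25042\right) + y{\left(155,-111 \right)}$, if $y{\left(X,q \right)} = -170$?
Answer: $-2102$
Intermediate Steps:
$\left(-26974 + 25042\right) + y{\left(155,-111 \right)} = \left(-26974 + 25042\right) - 170 = -1932 - 170 = -2102$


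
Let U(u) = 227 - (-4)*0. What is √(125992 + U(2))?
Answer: √126219 ≈ 355.27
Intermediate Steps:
U(u) = 227 (U(u) = 227 - 1*0 = 227 + 0 = 227)
√(125992 + U(2)) = √(125992 + 227) = √126219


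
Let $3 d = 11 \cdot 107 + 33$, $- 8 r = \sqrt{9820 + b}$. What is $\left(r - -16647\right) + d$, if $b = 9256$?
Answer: $\frac{51151}{3} - \frac{\sqrt{4769}}{4} \approx 17033.0$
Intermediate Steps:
$r = - \frac{\sqrt{4769}}{4}$ ($r = - \frac{\sqrt{9820 + 9256}}{8} = - \frac{\sqrt{19076}}{8} = - \frac{2 \sqrt{4769}}{8} = - \frac{\sqrt{4769}}{4} \approx -17.264$)
$d = \frac{1210}{3}$ ($d = \frac{11 \cdot 107 + 33}{3} = \frac{1177 + 33}{3} = \frac{1}{3} \cdot 1210 = \frac{1210}{3} \approx 403.33$)
$\left(r - -16647\right) + d = \left(- \frac{\sqrt{4769}}{4} - -16647\right) + \frac{1210}{3} = \left(- \frac{\sqrt{4769}}{4} + 16647\right) + \frac{1210}{3} = \left(16647 - \frac{\sqrt{4769}}{4}\right) + \frac{1210}{3} = \frac{51151}{3} - \frac{\sqrt{4769}}{4}$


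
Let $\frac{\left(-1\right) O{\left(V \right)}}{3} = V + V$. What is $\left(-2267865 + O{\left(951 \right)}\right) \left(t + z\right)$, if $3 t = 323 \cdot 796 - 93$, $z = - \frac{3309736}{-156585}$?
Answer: $- \frac{10169082603342477}{52195} \approx -1.9483 \cdot 10^{11}$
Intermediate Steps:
$z = \frac{3309736}{156585}$ ($z = \left(-3309736\right) \left(- \frac{1}{156585}\right) = \frac{3309736}{156585} \approx 21.137$)
$O{\left(V \right)} = - 6 V$ ($O{\left(V \right)} = - 3 \left(V + V\right) = - 3 \cdot 2 V = - 6 V$)
$t = \frac{257015}{3}$ ($t = \frac{323 \cdot 796 - 93}{3} = \frac{257108 - 93}{3} = \frac{1}{3} \cdot 257015 = \frac{257015}{3} \approx 85672.0$)
$\left(-2267865 + O{\left(951 \right)}\right) \left(t + z\right) = \left(-2267865 - 5706\right) \left(\frac{257015}{3} + \frac{3309736}{156585}\right) = \left(-2267865 - 5706\right) \frac{4472735887}{52195} = \left(-2273571\right) \frac{4472735887}{52195} = - \frac{10169082603342477}{52195}$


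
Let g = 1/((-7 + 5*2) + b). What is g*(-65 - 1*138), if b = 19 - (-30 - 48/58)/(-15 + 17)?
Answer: -841/155 ≈ -5.4258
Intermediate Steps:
b = 998/29 (b = 19 - (-30 - 48*1/58)/2 = 19 - (-30 - 24/29)/2 = 19 - (-894)/(29*2) = 19 - 1*(-447/29) = 19 + 447/29 = 998/29 ≈ 34.414)
g = 29/1085 (g = 1/((-7 + 5*2) + 998/29) = 1/((-7 + 10) + 998/29) = 1/(3 + 998/29) = 1/(1085/29) = 29/1085 ≈ 0.026728)
g*(-65 - 1*138) = 29*(-65 - 1*138)/1085 = 29*(-65 - 138)/1085 = (29/1085)*(-203) = -841/155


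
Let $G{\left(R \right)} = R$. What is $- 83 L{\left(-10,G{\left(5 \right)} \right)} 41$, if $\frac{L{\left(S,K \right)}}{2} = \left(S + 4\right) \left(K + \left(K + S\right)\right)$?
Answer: $0$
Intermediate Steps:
$L{\left(S,K \right)} = 2 \left(4 + S\right) \left(S + 2 K\right)$ ($L{\left(S,K \right)} = 2 \left(S + 4\right) \left(K + \left(K + S\right)\right) = 2 \left(4 + S\right) \left(S + 2 K\right)$)
$- 83 L{\left(-10,G{\left(5 \right)} \right)} 41 = - 83 \left(2 \left(-10\right)^{2} + 8 \left(-10\right) + 16 \cdot 5 + 4 \cdot 5 \left(-10\right)\right) 41 = - 83 \left(2 \cdot 100 - 80 + 80 - 200\right) 41 = - 83 \left(200 - 80 + 80 - 200\right) 41 = \left(-83\right) 0 \cdot 41 = 0 \cdot 41 = 0$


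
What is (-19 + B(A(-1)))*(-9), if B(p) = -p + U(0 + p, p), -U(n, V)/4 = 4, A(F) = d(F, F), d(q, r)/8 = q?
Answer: 243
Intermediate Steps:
d(q, r) = 8*q
A(F) = 8*F
U(n, V) = -16 (U(n, V) = -4*4 = -16)
B(p) = -16 - p (B(p) = -p - 16 = -16 - p)
(-19 + B(A(-1)))*(-9) = (-19 + (-16 - 8*(-1)))*(-9) = (-19 + (-16 - 1*(-8)))*(-9) = (-19 + (-16 + 8))*(-9) = (-19 - 8)*(-9) = -27*(-9) = 243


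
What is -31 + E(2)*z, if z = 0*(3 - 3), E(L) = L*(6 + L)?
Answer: -31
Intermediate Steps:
z = 0 (z = 0*0 = 0)
-31 + E(2)*z = -31 + (2*(6 + 2))*0 = -31 + (2*8)*0 = -31 + 16*0 = -31 + 0 = -31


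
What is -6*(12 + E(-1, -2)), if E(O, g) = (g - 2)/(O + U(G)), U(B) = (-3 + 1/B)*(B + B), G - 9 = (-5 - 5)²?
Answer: -47040/653 ≈ -72.037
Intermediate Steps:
G = 109 (G = 9 + (-5 - 5)² = 9 + (-10)² = 9 + 100 = 109)
U(B) = 2*B*(-3 + 1/B) (U(B) = (-3 + 1/B)*(2*B) = 2*B*(-3 + 1/B))
E(O, g) = (-2 + g)/(-652 + O) (E(O, g) = (g - 2)/(O + (2 - 6*109)) = (-2 + g)/(O + (2 - 654)) = (-2 + g)/(O - 652) = (-2 + g)/(-652 + O))
-6*(12 + E(-1, -2)) = -6*(12 + (-2 - 2)/(-652 - 1)) = -6*(12 - 4/(-653)) = -6*(12 - 1/653*(-4)) = -6*(12 + 4/653) = -6*7840/653 = -47040/653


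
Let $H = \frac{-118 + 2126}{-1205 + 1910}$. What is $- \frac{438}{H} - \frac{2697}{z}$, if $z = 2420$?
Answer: $- \frac{47042961}{303710} \approx -154.89$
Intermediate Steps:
$H = \frac{2008}{705} \approx 2.8482$
$- \frac{438}{H} - \frac{2697}{z} = - \frac{438}{\frac{2008}{705}} - \frac{2697}{2420} = \left(-438\right) \frac{705}{2008} - \frac{2697}{2420} = - \frac{154395}{1004} - \frac{2697}{2420} = - \frac{47042961}{303710}$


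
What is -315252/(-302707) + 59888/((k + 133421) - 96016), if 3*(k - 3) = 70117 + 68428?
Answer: 133440979236/75909531683 ≈ 1.7579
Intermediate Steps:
k = 138554/3 (k = 3 + (70117 + 68428)/3 = 3 + (⅓)*138545 = 3 + 138545/3 = 138554/3 ≈ 46185.)
-315252/(-302707) + 59888/((k + 133421) - 96016) = -315252/(-302707) + 59888/((138554/3 + 133421) - 96016) = -315252*(-1/302707) + 59888/(538817/3 - 96016) = 315252/302707 + 59888/(250769/3) = 315252/302707 + 59888*(3/250769) = 315252/302707 + 179664/250769 = 133440979236/75909531683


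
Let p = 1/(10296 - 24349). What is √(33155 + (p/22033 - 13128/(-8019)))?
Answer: √2317305891856551217958622/8360003223 ≈ 182.09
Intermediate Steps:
p = -1/14053 (p = 1/(-14053) = -1/14053 ≈ -7.1159e-5)
√(33155 + (p/22033 - 13128/(-8019))) = √(33155 + (-1/14053/22033 - 13128/(-8019))) = √(33155 + (-1/14053*1/22033 - 13128*(-1/8019))) = √(33155 + (-1/309629749 + 4376/2673)) = √(33155 + 123176343541/75240029007) = √(2494706338070626/75240029007) = √2317305891856551217958622/8360003223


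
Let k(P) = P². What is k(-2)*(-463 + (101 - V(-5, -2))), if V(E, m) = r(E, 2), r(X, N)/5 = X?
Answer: -1348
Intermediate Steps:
r(X, N) = 5*X
V(E, m) = 5*E
k(-2)*(-463 + (101 - V(-5, -2))) = (-2)²*(-463 + (101 - 5*(-5))) = 4*(-463 + (101 - 1*(-25))) = 4*(-463 + (101 + 25)) = 4*(-463 + 126) = 4*(-337) = -1348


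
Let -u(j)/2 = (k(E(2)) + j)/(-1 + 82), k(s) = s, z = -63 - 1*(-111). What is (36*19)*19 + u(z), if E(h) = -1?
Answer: 1052582/81 ≈ 12995.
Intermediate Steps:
z = 48 (z = -63 + 111 = 48)
u(j) = 2/81 - 2*j/81 (u(j) = -2*(-1 + j)/(-1 + 82) = -2*(-1 + j)/81 = -2*(-1/81 + j/81) = 2/81 - 2*j/81)
(36*19)*19 + u(z) = (36*19)*19 + (2/81 - 2/81*48) = 684*19 + (2/81 - 32/27) = 12996 - 94/81 = 1052582/81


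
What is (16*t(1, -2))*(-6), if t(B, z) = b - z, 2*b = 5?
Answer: -432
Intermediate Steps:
b = 5/2 (b = (½)*5 = 5/2 ≈ 2.5000)
t(B, z) = 5/2 - z
(16*t(1, -2))*(-6) = (16*(5/2 - 1*(-2)))*(-6) = (16*(5/2 + 2))*(-6) = (16*(9/2))*(-6) = 72*(-6) = -432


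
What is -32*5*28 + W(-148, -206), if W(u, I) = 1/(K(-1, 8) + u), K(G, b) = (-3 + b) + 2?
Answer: -631681/141 ≈ -4480.0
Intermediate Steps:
K(G, b) = -1 + b
W(u, I) = 1/(7 + u) (W(u, I) = 1/((-1 + 8) + u) = 1/(7 + u))
-32*5*28 + W(-148, -206) = -32*5*28 + 1/(7 - 148) = -160*28 + 1/(-141) = -4480 - 1/141 = -631681/141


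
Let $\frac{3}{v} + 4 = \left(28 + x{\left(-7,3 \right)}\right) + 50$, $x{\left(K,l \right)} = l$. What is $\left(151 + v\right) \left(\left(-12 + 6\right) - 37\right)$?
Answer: $- \frac{500090}{77} \approx -6494.7$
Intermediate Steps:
$v = \frac{3}{77}$ ($v = \frac{3}{-4 + \left(\left(28 + 3\right) + 50\right)} = \frac{3}{-4 + \left(31 + 50\right)} = \frac{3}{-4 + 81} = \frac{3}{77} \approx 0.038961$)
$\left(151 + v\right) \left(\left(-12 + 6\right) - 37\right) = \left(151 + \frac{3}{77}\right) \left(\left(-12 + 6\right) - 37\right) = \frac{11630 \left(-6 - 37\right)}{77} = \frac{11630}{77} \left(-43\right) = - \frac{500090}{77}$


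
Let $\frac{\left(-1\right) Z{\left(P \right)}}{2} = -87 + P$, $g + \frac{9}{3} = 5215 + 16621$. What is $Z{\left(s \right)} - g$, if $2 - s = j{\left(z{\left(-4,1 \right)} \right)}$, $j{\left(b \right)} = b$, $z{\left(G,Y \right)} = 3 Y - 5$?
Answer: $-21667$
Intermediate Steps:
$g = 21833$ ($g = -3 + \left(5215 + 16621\right) = -3 + 21836 = 21833$)
$z{\left(G,Y \right)} = -5 + 3 Y$
$s = 4$ ($s = 2 - \left(-5 + 3 \cdot 1\right) = 2 - \left(-5 + 3\right) = 2 - -2 = 2 + 2 = 4$)
$Z{\left(P \right)} = 174 - 2 P$ ($Z{\left(P \right)} = - 2 \left(-87 + P\right) = 174 - 2 P$)
$Z{\left(s \right)} - g = \left(174 - 8\right) - 21833 = 166 - 21833 = -21667$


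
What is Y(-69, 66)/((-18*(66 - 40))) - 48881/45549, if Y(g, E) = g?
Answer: -313229/338364 ≈ -0.92572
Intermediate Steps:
Y(-69, 66)/((-18*(66 - 40))) - 48881/45549 = -69*(-1/(18*(66 - 40))) - 48881/45549 = -69/((-18*26)) - 48881*1/45549 = -69/(-468) - 6983/6507 = -69*(-1/468) - 6983/6507 = 23/156 - 6983/6507 = -313229/338364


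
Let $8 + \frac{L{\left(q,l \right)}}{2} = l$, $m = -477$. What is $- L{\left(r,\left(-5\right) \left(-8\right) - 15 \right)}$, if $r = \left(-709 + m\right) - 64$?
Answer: $-34$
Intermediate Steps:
$r = -1250$ ($r = \left(-709 - 477\right) - 64 = -1186 - 64 = -1250$)
$L{\left(q,l \right)} = -16 + 2 l$
$- L{\left(r,\left(-5\right) \left(-8\right) - 15 \right)} = - (-16 + 2 \left(\left(-5\right) \left(-8\right) - 15\right)) = - (-16 + 2 \left(40 - 15\right)) = - (-16 + 2 \cdot 25) = - (-16 + 50) = \left(-1\right) 34 = -34$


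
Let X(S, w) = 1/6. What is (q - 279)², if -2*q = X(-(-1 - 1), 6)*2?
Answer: 2805625/36 ≈ 77934.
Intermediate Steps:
X(S, w) = ⅙
q = -⅙ (q = -2/12 = -½*⅓ = -⅙ ≈ -0.16667)
(q - 279)² = (-⅙ - 279)² = (-1675/6)² = 2805625/36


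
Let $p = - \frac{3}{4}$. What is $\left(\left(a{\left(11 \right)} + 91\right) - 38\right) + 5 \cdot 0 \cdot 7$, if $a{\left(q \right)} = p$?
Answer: $\frac{209}{4} \approx 52.25$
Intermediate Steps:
$p = - \frac{3}{4}$ ($p = \left(-3\right) \frac{1}{4} = - \frac{3}{4} \approx -0.75$)
$a{\left(q \right)} = - \frac{3}{4}$
$\left(\left(a{\left(11 \right)} + 91\right) - 38\right) + 5 \cdot 0 \cdot 7 = \left(\left(- \frac{3}{4} + 91\right) - 38\right) + 5 \cdot 0 \cdot 7 = \left(\frac{361}{4} - 38\right) + 0 \cdot 7 = \frac{209}{4} + 0 = \frac{209}{4}$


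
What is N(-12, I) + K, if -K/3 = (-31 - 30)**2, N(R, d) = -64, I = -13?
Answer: -11227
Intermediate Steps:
K = -11163 (K = -3*(-31 - 30)**2 = -3*(-61)**2 = -3*3721 = -11163)
N(-12, I) + K = -64 - 11163 = -11227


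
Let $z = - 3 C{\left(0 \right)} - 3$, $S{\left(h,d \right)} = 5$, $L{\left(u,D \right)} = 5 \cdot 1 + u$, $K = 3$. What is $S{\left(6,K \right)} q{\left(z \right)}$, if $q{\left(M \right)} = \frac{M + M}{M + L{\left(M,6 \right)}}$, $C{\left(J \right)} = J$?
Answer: $30$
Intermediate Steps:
$L{\left(u,D \right)} = 5 + u$
$z = -3$ ($z = \left(-3\right) 0 - 3 = 0 - 3 = -3$)
$q{\left(M \right)} = \frac{2 M}{5 + 2 M}$ ($q{\left(M \right)} = \frac{M + M}{M + \left(5 + M\right)} = \frac{2 M}{5 + 2 M}$)
$S{\left(6,K \right)} q{\left(z \right)} = 5 \cdot 2 \left(-3\right) \frac{1}{5 + 2 \left(-3\right)} = 5 \cdot 2 \left(-3\right) \frac{1}{5 - 6} = 5 \cdot 2 \left(-3\right) \frac{1}{-1} = 5 \cdot 2 \left(-3\right) \left(-1\right) = 5 \cdot 6 = 30$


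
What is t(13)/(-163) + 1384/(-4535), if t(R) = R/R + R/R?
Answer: -234662/739205 ≈ -0.31745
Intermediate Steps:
t(R) = 2 (t(R) = 1 + 1 = 2)
t(13)/(-163) + 1384/(-4535) = 2/(-163) + 1384/(-4535) = 2*(-1/163) + 1384*(-1/4535) = -2/163 - 1384/4535 = -234662/739205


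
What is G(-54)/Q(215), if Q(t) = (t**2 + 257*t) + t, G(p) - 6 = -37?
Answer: -31/101695 ≈ -0.00030483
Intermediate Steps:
G(p) = -31 (G(p) = 6 - 37 = -31)
Q(t) = t**2 + 258*t
G(-54)/Q(215) = -31*1/(215*(258 + 215)) = -31/(215*473) = -31/101695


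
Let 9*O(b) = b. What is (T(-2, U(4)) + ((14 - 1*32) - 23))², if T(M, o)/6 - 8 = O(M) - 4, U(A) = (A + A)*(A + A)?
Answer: 3025/9 ≈ 336.11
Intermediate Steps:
O(b) = b/9
U(A) = 4*A² (U(A) = (2*A)*(2*A) = 4*A²)
T(M, o) = 24 + 2*M/3 (T(M, o) = 48 + 6*(M/9 - 4) = 48 + 6*(-4 + M/9) = 48 + (-24 + 2*M/3) = 24 + 2*M/3)
(T(-2, U(4)) + ((14 - 1*32) - 23))² = ((24 + (⅔)*(-2)) + ((14 - 1*32) - 23))² = ((24 - 4/3) + ((14 - 32) - 23))² = (68/3 + (-18 - 23))² = (68/3 - 41)² = (-55/3)² = 3025/9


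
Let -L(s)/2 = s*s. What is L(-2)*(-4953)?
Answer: 39624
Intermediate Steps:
L(s) = -2*s**2 (L(s) = -2*s*s = -2*s**2)
L(-2)*(-4953) = -2*(-2)**2*(-4953) = -2*4*(-4953) = -8*(-4953) = 39624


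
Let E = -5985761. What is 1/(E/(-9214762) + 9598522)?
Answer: 9214762/88448101767525 ≈ 1.0418e-7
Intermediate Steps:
1/(E/(-9214762) + 9598522) = 1/(-5985761/(-9214762) + 9598522) = 1/(-5985761*(-1/9214762) + 9598522) = 1/(5985761/9214762 + 9598522) = 1/(88448101767525/9214762) = 9214762/88448101767525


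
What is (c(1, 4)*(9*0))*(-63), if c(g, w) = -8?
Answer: 0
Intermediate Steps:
(c(1, 4)*(9*0))*(-63) = -72*0*(-63) = -8*0*(-63) = 0*(-63) = 0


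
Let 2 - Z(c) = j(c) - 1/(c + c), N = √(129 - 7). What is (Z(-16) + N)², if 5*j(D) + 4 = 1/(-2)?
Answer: 3333881/25600 + 459*√122/80 ≈ 193.60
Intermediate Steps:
N = √122 ≈ 11.045
j(D) = -9/10 (j(D) = -⅘ + (⅕)/(-2) = -⅘ + (⅕)*(-½) = -⅘ - ⅒ = -9/10)
Z(c) = 29/10 + 1/(2*c) (Z(c) = 2 - (-9/10 - 1/(c + c)) = 2 - (-9/10 - 1/(2*c)) = 2 + (9/10 + 1/(2*c)) = 29/10 + 1/(2*c))
(Z(-16) + N)² = ((⅒)*(5 + 29*(-16))/(-16) + √122)² = ((⅒)*(-1/16)*(5 - 464) + √122)² = ((⅒)*(-1/16)*(-459) + √122)² = (459/160 + √122)²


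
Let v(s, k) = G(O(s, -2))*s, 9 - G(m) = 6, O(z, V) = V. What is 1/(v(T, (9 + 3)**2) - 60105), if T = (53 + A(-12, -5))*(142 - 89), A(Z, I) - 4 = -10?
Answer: -1/52632 ≈ -1.9000e-5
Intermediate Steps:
G(m) = 3 (G(m) = 9 - 1*6 = 9 - 6 = 3)
A(Z, I) = -6 (A(Z, I) = 4 - 10 = -6)
T = 2491 (T = (53 - 6)*(142 - 89) = 47*53 = 2491)
v(s, k) = 3*s
1/(v(T, (9 + 3)**2) - 60105) = 1/(3*2491 - 60105) = 1/(7473 - 60105) = 1/(-52632) = -1/52632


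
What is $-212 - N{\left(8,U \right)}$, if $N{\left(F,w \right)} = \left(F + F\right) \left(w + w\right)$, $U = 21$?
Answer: $-884$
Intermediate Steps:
$N{\left(F,w \right)} = 4 F w$ ($N{\left(F,w \right)} = 2 F 2 w = 4 F w$)
$-212 - N{\left(8,U \right)} = -212 - 4 \cdot 8 \cdot 21 = -212 - 672 = -884$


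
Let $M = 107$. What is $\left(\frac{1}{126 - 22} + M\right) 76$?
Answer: $\frac{211451}{26} \approx 8132.7$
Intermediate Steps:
$\left(\frac{1}{126 - 22} + M\right) 76 = \left(\frac{1}{126 - 22} + 107\right) 76 = \left(\frac{1}{104} + 107\right) 76 = \frac{11129}{104} \cdot 76 = \frac{211451}{26}$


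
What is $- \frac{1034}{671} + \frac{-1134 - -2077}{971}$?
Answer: $- \frac{33751}{59231} \approx -0.56982$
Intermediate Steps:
$- \frac{1034}{671} + \frac{-1134 - -2077}{971} = \left(-1034\right) \frac{1}{671} + \left(-1134 + 2077\right) \frac{1}{971} = - \frac{94}{61} + 943 \cdot \frac{1}{971} = - \frac{94}{61} + \frac{943}{971} = - \frac{33751}{59231}$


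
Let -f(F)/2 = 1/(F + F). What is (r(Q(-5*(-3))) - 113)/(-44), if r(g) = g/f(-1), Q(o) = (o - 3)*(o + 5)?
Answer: -127/44 ≈ -2.8864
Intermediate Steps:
Q(o) = (-3 + o)*(5 + o)
f(F) = -1/F (f(F) = -2/(F + F) = -2*1/(2*F) = -1/F)
r(g) = g (r(g) = g/((-1/(-1))) = g/((-1*(-1))) = g/1 = g*1 = g)
(r(Q(-5*(-3))) - 113)/(-44) = ((-15 + (-5*(-3))² + 2*(-5*(-3))) - 113)/(-44) = ((-15 + 15² + 2*15) - 113)*(-1/44) = ((-15 + 225 + 30) - 113)*(-1/44) = (240 - 113)*(-1/44) = 127*(-1/44) = -127/44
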